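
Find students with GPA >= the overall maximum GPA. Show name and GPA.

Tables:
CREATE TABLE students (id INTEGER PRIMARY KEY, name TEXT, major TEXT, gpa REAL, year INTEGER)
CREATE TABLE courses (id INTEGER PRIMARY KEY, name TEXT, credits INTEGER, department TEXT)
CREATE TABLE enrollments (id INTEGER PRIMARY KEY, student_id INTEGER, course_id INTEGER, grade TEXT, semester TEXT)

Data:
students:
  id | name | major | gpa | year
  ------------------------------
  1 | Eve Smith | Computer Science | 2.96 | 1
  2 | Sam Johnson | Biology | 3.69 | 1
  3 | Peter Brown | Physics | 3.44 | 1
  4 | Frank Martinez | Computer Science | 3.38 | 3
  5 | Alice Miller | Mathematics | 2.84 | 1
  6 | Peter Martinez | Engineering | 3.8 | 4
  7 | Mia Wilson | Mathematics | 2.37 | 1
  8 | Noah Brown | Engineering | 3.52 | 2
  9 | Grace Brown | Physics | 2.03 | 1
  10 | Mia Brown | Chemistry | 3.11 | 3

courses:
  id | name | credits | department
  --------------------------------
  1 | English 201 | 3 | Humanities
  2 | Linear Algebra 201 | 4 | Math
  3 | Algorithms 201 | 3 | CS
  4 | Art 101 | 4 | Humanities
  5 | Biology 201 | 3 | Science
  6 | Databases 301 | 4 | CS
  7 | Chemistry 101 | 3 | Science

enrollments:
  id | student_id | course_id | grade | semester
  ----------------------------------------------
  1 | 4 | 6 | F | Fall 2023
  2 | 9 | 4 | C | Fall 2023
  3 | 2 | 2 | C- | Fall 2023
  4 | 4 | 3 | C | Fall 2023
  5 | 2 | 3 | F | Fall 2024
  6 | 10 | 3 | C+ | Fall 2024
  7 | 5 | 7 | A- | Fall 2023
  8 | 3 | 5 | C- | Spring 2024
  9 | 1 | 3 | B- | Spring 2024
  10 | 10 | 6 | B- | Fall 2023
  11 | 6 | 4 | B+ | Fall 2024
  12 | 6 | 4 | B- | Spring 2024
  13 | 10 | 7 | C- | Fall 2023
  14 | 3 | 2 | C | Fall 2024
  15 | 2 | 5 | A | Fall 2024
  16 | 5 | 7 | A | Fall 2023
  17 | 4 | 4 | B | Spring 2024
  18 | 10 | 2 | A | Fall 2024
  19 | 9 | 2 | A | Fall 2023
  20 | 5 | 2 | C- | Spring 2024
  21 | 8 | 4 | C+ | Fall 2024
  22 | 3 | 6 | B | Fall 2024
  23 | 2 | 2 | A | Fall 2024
SELECT name, gpa FROM students WHERE gpa >= (SELECT MAX(gpa) FROM students)

Execution result:
name | gpa
Peter Martinez | 3.80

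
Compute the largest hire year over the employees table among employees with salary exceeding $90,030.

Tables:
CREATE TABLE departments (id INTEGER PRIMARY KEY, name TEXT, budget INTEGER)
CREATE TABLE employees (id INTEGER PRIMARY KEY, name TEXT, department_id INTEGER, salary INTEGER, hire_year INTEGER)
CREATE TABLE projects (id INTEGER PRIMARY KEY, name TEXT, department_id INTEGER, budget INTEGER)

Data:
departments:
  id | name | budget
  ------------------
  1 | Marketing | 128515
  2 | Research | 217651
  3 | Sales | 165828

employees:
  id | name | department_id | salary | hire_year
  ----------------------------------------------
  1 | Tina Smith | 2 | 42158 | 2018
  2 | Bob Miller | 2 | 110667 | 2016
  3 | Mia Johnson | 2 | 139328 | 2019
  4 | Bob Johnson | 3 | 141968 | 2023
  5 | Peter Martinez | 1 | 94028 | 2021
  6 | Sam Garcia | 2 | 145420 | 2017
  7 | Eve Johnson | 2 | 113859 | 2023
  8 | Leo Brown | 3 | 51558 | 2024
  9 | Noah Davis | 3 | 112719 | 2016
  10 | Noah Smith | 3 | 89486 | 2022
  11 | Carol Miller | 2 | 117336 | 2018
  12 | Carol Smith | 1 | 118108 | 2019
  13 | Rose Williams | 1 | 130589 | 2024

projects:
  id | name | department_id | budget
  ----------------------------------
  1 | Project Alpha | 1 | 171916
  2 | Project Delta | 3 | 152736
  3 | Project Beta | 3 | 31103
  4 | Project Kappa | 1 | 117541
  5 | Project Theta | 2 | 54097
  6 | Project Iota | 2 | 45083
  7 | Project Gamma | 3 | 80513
SELECT MAX(hire_year) FROM employees WHERE salary > 90030

Execution result:
2024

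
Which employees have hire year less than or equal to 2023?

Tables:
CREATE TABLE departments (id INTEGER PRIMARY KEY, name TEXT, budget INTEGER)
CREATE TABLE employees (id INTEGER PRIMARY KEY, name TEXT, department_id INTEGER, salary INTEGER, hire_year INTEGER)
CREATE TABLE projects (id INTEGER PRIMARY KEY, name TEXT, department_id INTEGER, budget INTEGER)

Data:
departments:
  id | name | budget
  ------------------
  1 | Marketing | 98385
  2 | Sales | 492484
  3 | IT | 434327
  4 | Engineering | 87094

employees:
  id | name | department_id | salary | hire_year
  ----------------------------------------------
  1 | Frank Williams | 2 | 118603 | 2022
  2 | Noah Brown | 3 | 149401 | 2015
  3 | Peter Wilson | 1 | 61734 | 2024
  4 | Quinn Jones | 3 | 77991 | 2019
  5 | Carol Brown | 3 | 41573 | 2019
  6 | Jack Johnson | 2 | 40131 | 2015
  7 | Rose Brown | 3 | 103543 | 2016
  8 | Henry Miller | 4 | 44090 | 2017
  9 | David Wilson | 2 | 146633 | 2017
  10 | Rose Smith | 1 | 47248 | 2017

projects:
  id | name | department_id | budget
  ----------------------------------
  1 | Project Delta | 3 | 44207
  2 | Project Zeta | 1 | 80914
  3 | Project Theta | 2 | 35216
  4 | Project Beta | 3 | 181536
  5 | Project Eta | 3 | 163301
SELECT name, hire_year FROM employees WHERE hire_year <= 2023

Execution result:
name | hire_year
Frank Williams | 2022
Noah Brown | 2015
Quinn Jones | 2019
Carol Brown | 2019
Jack Johnson | 2015
Rose Brown | 2016
Henry Miller | 2017
David Wilson | 2017
Rose Smith | 2017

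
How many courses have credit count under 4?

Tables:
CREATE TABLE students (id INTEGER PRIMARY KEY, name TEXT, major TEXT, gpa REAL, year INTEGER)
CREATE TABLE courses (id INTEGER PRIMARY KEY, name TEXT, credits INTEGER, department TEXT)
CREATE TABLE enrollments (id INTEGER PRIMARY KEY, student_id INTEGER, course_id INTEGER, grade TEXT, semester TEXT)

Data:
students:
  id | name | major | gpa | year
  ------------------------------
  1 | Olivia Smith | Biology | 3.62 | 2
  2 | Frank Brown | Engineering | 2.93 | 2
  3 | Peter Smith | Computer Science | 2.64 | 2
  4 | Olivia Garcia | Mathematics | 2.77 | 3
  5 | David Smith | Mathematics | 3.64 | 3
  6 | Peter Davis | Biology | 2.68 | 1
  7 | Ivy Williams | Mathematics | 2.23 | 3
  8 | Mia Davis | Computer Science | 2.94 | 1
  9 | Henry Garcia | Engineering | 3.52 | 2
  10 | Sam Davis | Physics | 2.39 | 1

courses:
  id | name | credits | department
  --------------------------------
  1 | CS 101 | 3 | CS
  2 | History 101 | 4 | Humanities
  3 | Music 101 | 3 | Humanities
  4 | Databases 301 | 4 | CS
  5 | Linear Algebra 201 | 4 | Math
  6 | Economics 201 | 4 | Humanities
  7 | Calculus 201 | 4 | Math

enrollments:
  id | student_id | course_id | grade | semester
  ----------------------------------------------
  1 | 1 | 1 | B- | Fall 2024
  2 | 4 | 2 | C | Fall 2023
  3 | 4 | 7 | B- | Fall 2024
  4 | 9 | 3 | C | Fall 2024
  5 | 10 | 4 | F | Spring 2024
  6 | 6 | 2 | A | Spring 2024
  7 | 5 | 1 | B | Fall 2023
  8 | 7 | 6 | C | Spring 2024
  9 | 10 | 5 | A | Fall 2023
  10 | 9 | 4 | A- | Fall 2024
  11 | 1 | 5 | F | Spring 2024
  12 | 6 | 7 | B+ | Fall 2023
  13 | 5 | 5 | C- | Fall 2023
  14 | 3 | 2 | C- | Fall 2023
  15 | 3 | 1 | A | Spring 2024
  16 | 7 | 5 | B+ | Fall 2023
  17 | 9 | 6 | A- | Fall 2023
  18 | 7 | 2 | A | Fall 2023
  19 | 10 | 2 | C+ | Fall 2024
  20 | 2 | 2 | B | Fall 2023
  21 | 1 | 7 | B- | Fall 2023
SELECT COUNT(*) FROM courses WHERE credits < 4

Execution result:
2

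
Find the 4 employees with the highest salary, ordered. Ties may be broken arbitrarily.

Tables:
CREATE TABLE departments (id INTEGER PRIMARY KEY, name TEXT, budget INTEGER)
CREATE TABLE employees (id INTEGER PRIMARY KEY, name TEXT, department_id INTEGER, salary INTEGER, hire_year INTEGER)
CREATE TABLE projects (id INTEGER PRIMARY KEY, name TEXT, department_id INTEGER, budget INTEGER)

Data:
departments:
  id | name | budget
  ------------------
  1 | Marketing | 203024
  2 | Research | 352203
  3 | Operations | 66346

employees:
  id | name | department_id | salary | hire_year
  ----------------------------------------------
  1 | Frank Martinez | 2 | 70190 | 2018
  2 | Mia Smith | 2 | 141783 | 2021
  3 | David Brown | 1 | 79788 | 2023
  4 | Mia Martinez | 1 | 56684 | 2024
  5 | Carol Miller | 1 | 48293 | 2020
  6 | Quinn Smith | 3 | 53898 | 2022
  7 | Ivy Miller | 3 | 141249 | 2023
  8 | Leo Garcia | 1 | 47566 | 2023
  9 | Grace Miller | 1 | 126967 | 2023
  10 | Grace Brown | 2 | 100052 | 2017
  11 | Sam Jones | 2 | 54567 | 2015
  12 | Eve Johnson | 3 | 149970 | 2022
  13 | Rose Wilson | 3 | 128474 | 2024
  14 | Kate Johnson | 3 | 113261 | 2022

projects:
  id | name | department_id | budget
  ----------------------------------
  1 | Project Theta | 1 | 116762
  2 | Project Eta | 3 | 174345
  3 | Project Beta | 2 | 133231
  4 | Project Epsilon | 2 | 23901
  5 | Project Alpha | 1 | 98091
SELECT name, salary FROM employees ORDER BY salary DESC LIMIT 4

Execution result:
name | salary
Eve Johnson | 149970
Mia Smith | 141783
Ivy Miller | 141249
Rose Wilson | 128474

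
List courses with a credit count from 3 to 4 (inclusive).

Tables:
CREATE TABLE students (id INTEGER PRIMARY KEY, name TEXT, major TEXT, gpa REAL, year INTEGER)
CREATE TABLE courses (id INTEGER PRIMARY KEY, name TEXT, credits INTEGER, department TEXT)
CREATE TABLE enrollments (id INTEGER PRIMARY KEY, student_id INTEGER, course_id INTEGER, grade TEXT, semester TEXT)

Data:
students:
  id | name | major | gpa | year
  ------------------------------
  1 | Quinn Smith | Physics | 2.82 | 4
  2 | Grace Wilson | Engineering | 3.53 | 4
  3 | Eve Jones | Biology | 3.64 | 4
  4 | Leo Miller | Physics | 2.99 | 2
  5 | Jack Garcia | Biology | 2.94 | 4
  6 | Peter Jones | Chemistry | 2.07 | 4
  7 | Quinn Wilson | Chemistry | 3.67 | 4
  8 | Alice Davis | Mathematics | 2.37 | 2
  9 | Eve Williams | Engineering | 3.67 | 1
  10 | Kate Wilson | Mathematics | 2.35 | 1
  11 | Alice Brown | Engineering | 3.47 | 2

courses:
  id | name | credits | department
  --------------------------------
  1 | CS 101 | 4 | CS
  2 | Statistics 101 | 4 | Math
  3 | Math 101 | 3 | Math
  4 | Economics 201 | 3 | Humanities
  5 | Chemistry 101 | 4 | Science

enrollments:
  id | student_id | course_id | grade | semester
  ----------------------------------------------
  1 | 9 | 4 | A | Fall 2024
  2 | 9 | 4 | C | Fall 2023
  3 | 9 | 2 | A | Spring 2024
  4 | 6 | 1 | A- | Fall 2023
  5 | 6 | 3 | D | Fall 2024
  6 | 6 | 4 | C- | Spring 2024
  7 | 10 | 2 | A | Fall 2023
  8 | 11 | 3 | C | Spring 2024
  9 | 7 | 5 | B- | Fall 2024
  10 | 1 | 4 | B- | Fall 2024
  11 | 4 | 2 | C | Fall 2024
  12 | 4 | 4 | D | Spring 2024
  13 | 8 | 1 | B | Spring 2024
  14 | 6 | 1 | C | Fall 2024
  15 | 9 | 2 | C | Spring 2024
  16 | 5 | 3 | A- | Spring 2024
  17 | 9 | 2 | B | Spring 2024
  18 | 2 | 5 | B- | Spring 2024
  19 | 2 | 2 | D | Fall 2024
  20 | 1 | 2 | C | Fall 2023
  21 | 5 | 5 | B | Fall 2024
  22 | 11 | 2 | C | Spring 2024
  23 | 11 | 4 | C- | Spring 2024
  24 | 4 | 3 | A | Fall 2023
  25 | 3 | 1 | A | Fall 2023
SELECT name, credits FROM courses WHERE credits BETWEEN 3 AND 4

Execution result:
name | credits
CS 101 | 4
Statistics 101 | 4
Math 101 | 3
Economics 201 | 3
Chemistry 101 | 4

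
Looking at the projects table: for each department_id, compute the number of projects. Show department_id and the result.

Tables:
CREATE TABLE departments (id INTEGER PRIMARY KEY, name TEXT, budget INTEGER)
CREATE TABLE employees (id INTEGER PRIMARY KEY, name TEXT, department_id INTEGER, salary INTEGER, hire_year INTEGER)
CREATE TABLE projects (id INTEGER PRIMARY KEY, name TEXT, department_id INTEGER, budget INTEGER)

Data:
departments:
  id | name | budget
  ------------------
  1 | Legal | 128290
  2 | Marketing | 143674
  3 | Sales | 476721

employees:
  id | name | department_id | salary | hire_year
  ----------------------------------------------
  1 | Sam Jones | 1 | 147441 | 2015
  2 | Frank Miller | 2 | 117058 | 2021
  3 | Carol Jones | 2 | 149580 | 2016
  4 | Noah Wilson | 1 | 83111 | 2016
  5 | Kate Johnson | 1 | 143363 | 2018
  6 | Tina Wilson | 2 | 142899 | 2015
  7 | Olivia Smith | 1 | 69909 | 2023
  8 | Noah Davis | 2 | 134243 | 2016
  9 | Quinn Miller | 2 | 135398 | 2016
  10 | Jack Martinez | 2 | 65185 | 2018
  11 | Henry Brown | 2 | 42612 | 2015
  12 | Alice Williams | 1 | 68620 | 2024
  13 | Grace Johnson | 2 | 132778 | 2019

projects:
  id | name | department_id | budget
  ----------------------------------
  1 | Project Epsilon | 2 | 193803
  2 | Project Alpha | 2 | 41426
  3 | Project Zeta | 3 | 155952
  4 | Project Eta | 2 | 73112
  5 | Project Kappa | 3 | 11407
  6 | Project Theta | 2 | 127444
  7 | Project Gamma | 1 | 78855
SELECT department_id, COUNT(*) AS n FROM projects GROUP BY department_id

Execution result:
department_id | n
1 | 1
2 | 4
3 | 2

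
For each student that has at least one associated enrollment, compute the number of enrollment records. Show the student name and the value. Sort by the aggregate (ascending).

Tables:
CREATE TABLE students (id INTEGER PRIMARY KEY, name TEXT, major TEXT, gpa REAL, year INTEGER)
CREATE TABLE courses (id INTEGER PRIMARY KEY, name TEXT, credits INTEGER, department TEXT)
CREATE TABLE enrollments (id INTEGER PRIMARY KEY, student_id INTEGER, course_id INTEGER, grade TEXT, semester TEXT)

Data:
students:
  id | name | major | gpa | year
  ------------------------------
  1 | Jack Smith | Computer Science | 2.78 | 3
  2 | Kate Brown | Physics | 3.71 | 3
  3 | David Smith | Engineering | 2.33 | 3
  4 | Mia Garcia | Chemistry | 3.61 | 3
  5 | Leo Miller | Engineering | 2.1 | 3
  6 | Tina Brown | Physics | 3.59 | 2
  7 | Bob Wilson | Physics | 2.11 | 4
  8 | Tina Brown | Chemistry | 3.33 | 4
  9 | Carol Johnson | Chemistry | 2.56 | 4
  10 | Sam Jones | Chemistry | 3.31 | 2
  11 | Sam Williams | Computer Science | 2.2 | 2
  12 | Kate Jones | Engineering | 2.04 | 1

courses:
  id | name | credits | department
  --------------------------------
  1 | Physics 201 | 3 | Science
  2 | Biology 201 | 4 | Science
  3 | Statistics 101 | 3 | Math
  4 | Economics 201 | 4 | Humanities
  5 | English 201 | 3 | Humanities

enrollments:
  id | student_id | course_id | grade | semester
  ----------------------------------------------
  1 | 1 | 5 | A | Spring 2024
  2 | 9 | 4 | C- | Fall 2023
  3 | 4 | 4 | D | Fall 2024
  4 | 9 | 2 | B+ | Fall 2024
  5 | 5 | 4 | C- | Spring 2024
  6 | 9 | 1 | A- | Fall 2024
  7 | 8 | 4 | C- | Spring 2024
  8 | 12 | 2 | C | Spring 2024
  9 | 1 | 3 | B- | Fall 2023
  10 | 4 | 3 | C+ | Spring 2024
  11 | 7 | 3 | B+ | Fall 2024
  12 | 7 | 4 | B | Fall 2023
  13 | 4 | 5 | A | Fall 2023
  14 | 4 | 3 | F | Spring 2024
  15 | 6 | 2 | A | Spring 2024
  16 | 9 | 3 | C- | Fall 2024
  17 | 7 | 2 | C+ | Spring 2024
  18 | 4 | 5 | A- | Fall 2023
SELECT p.name, COUNT(*) AS n FROM enrollments c JOIN students p ON c.student_id = p.id GROUP BY p.id, p.name ORDER BY n ASC

Execution result:
name | n
Leo Miller | 1
Tina Brown | 1
Tina Brown | 1
Kate Jones | 1
Jack Smith | 2
Bob Wilson | 3
Carol Johnson | 4
Mia Garcia | 5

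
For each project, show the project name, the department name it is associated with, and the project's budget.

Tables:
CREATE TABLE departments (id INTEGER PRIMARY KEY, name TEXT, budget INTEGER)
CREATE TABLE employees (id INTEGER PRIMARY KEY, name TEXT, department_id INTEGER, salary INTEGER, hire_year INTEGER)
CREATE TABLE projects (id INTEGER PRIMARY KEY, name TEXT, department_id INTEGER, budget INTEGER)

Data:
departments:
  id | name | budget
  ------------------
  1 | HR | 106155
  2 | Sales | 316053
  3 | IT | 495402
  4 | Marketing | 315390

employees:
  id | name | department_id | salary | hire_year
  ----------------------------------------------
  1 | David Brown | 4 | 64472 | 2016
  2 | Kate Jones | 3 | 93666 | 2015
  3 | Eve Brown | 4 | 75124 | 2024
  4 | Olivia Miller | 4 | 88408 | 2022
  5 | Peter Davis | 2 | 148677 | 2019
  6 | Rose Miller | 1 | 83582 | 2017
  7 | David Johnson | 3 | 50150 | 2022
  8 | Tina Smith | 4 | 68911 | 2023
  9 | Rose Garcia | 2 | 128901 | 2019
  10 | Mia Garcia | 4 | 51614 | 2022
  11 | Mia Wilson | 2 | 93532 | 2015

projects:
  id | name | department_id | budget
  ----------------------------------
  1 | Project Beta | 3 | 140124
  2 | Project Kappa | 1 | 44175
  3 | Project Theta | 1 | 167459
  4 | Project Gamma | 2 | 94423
SELECT c.name, p.name AS department, c.budget FROM projects c JOIN departments p ON c.department_id = p.id

Execution result:
name | department | budget
Project Beta | IT | 140124
Project Kappa | HR | 44175
Project Theta | HR | 167459
Project Gamma | Sales | 94423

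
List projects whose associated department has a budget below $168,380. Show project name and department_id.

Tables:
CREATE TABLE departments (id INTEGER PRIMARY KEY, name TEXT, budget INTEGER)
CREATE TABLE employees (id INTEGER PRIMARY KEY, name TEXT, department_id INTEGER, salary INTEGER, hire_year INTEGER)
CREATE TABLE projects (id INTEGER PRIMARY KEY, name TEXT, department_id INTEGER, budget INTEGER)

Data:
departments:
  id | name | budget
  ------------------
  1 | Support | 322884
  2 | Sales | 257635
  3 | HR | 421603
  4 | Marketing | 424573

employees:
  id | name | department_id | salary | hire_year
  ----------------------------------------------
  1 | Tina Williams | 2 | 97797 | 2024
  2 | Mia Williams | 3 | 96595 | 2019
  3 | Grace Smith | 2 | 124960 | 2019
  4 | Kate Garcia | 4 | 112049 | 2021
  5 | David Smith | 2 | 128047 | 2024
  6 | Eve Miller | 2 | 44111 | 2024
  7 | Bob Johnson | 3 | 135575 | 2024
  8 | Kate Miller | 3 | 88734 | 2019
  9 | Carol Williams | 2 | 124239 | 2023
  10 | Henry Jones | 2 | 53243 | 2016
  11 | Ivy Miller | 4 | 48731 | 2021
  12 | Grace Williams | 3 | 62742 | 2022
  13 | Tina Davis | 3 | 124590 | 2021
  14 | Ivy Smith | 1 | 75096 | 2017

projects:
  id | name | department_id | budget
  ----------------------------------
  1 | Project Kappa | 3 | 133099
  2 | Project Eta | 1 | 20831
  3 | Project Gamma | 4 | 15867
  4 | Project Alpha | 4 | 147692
SELECT name, department_id FROM projects WHERE department_id IN (SELECT id FROM departments WHERE budget < 168380)

Execution result:
(no rows)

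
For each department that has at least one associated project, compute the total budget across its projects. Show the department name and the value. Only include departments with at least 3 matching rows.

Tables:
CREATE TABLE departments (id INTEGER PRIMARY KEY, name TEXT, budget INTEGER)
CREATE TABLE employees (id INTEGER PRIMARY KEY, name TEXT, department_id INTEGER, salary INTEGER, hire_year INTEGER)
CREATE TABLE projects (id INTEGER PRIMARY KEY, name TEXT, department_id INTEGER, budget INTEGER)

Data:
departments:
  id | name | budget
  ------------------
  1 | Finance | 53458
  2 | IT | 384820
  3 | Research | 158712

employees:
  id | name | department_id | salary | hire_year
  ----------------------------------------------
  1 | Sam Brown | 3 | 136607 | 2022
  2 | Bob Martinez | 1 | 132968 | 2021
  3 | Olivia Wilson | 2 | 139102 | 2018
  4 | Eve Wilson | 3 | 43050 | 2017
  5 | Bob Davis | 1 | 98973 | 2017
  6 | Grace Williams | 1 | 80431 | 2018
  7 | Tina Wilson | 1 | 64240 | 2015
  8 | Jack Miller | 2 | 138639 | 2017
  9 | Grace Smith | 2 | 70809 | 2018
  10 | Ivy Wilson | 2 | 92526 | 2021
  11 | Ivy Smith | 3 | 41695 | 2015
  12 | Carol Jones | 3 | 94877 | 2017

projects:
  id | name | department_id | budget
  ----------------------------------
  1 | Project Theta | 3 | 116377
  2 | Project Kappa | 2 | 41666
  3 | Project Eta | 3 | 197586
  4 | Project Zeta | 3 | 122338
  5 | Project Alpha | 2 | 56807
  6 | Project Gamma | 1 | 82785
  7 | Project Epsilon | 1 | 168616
SELECT p.name, SUM(c.budget) AS sum_budget FROM projects c JOIN departments p ON c.department_id = p.id GROUP BY p.id, p.name HAVING COUNT(*) >= 3

Execution result:
name | sum_budget
Research | 436301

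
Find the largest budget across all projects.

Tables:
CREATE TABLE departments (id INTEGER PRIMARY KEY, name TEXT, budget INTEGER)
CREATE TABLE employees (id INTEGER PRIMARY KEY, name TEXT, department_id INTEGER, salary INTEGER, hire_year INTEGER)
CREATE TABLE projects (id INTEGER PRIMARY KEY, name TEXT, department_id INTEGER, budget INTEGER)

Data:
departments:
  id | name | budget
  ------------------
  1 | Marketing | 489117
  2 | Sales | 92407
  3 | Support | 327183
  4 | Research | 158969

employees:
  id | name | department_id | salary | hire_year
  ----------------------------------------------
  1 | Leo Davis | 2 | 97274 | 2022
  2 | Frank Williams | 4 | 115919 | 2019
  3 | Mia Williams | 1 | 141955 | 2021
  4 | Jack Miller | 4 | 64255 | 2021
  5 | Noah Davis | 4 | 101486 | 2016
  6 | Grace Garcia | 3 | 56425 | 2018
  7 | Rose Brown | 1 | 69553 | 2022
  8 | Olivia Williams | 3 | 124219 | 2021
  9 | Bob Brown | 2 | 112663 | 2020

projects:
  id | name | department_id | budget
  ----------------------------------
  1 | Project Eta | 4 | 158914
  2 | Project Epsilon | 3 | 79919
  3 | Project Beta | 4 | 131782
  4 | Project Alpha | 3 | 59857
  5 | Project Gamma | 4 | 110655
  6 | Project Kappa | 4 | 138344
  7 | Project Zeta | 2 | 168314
SELECT MAX(budget) FROM projects

Execution result:
168314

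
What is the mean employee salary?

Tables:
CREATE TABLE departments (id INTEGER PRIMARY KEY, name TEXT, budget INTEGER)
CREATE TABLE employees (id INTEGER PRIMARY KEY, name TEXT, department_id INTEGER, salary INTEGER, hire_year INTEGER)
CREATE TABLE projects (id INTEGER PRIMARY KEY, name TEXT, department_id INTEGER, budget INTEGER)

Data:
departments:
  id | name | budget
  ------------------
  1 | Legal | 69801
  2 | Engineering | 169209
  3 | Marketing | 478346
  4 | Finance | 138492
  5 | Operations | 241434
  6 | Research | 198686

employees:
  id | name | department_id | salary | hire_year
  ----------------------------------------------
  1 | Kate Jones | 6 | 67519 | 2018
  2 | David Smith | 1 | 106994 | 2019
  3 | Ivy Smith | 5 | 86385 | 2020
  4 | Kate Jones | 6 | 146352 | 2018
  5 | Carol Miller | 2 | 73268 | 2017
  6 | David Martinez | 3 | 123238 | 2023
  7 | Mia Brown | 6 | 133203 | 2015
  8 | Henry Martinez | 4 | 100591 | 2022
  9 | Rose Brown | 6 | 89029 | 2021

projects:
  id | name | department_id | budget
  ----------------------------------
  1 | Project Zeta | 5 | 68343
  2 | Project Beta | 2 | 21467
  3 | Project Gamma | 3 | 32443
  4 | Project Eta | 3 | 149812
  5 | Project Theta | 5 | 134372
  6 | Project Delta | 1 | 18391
SELECT AVG(salary) FROM employees

Execution result:
102953.22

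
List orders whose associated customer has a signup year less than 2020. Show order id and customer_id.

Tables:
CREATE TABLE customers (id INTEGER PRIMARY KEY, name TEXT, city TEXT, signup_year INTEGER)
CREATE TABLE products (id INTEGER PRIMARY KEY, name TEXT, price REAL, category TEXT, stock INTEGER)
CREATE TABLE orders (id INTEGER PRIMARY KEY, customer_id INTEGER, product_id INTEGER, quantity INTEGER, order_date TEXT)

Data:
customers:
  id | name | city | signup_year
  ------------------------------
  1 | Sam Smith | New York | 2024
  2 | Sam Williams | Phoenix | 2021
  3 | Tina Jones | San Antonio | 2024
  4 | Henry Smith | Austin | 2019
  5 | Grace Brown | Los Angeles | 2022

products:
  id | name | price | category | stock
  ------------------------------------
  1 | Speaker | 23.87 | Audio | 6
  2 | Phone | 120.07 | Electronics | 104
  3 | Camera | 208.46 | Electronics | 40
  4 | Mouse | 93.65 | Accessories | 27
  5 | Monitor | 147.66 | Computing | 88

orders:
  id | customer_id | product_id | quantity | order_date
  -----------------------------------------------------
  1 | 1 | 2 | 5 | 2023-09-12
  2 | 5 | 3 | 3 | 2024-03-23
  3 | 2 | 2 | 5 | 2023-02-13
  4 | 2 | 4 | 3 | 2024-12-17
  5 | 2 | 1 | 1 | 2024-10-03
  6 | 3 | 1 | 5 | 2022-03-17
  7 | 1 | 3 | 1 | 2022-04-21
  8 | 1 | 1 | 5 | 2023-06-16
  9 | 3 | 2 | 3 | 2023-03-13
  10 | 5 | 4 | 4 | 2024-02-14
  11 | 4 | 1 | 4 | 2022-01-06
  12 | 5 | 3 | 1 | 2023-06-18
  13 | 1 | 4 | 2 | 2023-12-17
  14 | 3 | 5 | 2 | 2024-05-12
SELECT id, customer_id FROM orders WHERE customer_id IN (SELECT id FROM customers WHERE signup_year < 2020)

Execution result:
id | customer_id
11 | 4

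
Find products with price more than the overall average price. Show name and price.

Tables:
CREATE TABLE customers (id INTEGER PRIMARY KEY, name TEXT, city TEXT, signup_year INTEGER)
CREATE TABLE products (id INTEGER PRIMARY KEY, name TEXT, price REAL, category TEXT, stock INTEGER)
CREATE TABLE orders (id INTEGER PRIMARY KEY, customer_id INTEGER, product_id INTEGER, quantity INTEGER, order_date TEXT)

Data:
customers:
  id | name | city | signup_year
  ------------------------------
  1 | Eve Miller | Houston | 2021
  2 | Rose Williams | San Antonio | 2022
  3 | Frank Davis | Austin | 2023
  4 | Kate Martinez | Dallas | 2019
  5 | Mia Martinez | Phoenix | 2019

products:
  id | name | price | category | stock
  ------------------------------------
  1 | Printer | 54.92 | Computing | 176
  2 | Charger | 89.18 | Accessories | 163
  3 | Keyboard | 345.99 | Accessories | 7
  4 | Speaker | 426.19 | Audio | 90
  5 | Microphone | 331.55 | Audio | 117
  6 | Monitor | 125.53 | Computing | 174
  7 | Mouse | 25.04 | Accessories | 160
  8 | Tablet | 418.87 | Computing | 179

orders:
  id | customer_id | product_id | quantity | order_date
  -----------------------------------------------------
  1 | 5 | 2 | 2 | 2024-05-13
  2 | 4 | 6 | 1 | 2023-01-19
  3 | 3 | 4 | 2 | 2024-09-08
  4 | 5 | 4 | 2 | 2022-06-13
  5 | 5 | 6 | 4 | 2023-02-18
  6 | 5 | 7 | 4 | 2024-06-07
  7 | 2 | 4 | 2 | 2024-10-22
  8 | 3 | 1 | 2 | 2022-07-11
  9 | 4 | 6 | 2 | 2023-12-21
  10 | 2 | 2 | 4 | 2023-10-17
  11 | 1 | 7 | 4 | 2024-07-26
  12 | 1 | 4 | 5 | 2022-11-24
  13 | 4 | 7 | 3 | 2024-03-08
SELECT name, price FROM products WHERE price > (SELECT AVG(price) FROM products)

Execution result:
name | price
Keyboard | 345.99
Speaker | 426.19
Microphone | 331.55
Tablet | 418.87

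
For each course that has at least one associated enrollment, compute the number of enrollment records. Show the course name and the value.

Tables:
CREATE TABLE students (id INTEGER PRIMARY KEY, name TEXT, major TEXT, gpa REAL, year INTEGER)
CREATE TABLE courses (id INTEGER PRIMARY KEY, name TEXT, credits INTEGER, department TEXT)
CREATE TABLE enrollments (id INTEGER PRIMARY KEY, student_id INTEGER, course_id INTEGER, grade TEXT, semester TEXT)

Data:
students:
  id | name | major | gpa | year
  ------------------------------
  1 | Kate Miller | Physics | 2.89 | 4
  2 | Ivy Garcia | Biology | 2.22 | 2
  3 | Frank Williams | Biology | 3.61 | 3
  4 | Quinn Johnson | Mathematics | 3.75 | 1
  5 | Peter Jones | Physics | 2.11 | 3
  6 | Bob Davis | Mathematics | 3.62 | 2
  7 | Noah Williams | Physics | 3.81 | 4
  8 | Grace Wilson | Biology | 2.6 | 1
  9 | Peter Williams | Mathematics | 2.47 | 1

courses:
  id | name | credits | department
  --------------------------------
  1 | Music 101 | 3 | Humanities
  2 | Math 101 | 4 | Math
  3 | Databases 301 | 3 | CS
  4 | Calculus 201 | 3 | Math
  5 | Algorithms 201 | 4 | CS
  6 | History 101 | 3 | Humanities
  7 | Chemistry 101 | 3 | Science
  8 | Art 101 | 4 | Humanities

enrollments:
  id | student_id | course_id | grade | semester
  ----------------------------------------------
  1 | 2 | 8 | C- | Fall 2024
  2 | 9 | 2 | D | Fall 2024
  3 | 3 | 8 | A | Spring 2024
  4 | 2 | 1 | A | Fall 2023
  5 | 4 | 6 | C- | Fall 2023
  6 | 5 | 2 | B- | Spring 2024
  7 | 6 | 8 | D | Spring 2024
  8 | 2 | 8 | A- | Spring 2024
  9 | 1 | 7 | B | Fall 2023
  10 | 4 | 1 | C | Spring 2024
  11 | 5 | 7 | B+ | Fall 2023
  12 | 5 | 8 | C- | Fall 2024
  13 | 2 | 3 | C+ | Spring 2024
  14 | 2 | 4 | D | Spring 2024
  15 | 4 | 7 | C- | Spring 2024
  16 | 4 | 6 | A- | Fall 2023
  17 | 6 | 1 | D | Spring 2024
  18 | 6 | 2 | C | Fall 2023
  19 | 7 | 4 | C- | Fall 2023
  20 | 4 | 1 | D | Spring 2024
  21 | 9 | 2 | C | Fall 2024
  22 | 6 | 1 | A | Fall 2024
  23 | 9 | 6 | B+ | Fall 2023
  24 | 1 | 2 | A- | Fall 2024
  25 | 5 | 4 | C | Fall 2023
SELECT p.name, COUNT(*) AS n FROM enrollments c JOIN courses p ON c.course_id = p.id GROUP BY p.id, p.name

Execution result:
name | n
Music 101 | 5
Math 101 | 5
Databases 301 | 1
Calculus 201 | 3
History 101 | 3
Chemistry 101 | 3
Art 101 | 5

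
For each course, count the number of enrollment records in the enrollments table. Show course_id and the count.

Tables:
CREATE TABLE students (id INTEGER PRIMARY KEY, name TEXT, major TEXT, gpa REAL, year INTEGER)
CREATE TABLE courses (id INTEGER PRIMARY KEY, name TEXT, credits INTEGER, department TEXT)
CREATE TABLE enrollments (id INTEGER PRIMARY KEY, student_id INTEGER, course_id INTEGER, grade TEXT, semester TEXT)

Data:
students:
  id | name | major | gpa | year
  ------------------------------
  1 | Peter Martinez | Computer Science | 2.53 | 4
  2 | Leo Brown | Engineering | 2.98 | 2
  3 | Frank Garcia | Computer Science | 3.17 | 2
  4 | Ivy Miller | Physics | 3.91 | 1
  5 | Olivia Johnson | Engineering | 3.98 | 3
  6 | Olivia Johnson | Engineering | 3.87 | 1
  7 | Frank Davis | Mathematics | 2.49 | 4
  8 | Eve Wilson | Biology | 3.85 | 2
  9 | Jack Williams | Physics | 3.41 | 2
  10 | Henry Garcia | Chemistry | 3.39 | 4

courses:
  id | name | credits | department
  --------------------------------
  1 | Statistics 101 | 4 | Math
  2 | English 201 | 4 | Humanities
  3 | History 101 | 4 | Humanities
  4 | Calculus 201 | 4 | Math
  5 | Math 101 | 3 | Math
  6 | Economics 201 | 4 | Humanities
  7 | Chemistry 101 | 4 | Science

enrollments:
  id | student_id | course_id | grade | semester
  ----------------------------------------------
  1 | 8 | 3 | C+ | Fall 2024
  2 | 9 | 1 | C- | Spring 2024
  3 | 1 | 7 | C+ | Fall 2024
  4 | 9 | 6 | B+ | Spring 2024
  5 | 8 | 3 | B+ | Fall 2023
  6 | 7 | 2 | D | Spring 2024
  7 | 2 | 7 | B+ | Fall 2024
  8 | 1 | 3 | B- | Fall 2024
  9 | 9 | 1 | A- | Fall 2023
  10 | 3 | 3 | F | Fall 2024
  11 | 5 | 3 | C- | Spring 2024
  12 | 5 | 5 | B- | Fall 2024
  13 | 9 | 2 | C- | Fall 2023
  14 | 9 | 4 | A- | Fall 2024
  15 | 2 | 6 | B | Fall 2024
SELECT course_id, COUNT(*) AS enrollment_count FROM enrollments GROUP BY course_id

Execution result:
course_id | enrollment_count
1 | 2
2 | 2
3 | 5
4 | 1
5 | 1
6 | 2
7 | 2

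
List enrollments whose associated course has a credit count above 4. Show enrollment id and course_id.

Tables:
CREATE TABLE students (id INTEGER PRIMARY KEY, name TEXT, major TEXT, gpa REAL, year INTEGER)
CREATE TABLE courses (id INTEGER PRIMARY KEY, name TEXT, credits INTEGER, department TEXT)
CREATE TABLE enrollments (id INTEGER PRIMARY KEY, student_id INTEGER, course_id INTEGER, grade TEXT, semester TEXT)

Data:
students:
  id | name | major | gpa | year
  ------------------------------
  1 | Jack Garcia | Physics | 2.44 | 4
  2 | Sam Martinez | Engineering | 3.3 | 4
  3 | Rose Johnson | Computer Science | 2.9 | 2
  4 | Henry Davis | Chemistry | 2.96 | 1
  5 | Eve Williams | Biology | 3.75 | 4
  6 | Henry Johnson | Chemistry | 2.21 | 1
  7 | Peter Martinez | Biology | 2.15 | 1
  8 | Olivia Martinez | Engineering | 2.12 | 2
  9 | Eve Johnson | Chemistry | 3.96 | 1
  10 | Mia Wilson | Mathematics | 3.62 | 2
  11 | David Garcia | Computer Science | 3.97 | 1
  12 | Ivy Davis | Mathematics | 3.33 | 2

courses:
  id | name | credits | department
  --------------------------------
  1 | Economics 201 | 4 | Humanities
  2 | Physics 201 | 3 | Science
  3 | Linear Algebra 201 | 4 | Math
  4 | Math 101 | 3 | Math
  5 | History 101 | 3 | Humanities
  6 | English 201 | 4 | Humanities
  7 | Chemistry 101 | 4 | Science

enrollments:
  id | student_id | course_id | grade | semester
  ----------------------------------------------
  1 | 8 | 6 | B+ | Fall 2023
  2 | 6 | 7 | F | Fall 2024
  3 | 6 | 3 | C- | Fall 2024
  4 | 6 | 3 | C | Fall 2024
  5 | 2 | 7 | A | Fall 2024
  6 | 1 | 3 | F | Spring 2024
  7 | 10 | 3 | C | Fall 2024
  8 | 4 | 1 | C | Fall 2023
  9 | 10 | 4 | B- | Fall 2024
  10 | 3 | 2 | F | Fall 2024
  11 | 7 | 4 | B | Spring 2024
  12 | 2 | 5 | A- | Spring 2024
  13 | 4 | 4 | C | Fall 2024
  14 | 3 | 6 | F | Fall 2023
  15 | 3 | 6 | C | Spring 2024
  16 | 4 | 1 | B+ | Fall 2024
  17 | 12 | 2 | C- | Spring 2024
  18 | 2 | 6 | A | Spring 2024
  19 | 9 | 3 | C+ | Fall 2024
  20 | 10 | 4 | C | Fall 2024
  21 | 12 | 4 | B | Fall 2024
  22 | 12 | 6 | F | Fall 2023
SELECT id, course_id FROM enrollments WHERE course_id IN (SELECT id FROM courses WHERE credits > 4)

Execution result:
(no rows)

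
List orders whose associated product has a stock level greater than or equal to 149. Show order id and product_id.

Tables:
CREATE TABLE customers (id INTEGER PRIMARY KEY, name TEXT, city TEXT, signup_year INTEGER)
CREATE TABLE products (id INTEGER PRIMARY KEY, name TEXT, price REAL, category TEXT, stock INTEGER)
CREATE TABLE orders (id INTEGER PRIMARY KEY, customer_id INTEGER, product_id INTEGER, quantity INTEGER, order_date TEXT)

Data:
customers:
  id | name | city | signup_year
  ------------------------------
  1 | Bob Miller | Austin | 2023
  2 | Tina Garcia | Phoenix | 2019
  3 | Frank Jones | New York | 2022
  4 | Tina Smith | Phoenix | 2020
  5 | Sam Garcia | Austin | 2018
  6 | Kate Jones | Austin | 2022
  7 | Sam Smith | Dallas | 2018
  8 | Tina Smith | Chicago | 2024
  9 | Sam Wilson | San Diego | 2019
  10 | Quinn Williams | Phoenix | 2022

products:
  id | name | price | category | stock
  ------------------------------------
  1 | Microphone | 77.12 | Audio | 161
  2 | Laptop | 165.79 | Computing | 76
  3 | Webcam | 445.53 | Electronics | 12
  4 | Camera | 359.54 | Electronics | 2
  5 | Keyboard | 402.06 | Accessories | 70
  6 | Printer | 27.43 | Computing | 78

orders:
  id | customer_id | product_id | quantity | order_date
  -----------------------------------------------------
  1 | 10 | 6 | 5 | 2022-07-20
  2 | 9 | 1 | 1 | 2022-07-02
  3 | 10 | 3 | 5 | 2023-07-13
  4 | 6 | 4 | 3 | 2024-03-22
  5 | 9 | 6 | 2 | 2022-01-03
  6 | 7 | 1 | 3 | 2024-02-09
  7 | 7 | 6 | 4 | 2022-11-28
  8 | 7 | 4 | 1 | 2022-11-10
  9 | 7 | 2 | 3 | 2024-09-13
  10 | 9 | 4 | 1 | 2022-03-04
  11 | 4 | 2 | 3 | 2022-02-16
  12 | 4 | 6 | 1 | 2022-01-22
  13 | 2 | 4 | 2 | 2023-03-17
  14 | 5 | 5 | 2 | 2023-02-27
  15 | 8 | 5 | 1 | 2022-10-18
SELECT id, product_id FROM orders WHERE product_id IN (SELECT id FROM products WHERE stock >= 149)

Execution result:
id | product_id
2 | 1
6 | 1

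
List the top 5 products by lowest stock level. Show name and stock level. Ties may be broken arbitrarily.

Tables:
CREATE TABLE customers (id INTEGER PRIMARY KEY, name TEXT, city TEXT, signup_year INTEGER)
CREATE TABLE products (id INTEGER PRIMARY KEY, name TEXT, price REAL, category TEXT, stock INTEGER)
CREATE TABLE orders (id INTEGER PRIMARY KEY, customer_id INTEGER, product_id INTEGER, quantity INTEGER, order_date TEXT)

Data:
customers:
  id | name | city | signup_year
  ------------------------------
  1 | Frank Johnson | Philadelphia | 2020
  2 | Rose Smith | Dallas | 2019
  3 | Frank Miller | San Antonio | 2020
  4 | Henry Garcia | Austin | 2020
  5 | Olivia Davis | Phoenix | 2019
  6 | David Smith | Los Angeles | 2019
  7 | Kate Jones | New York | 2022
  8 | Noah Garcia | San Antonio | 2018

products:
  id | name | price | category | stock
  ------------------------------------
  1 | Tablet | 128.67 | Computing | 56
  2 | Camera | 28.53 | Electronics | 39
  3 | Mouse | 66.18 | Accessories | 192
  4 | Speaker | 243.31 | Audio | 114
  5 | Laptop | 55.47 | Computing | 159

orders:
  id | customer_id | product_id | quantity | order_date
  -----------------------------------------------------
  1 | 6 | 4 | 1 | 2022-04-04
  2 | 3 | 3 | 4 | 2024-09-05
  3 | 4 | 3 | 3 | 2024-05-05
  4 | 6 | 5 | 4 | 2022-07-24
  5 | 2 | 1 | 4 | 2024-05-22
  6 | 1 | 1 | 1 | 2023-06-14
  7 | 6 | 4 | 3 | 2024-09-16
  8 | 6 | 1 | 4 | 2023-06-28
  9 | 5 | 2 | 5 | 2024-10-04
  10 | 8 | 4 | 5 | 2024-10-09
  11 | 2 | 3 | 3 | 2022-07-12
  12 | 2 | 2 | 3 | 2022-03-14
SELECT name, stock FROM products ORDER BY stock ASC LIMIT 5

Execution result:
name | stock
Camera | 39
Tablet | 56
Speaker | 114
Laptop | 159
Mouse | 192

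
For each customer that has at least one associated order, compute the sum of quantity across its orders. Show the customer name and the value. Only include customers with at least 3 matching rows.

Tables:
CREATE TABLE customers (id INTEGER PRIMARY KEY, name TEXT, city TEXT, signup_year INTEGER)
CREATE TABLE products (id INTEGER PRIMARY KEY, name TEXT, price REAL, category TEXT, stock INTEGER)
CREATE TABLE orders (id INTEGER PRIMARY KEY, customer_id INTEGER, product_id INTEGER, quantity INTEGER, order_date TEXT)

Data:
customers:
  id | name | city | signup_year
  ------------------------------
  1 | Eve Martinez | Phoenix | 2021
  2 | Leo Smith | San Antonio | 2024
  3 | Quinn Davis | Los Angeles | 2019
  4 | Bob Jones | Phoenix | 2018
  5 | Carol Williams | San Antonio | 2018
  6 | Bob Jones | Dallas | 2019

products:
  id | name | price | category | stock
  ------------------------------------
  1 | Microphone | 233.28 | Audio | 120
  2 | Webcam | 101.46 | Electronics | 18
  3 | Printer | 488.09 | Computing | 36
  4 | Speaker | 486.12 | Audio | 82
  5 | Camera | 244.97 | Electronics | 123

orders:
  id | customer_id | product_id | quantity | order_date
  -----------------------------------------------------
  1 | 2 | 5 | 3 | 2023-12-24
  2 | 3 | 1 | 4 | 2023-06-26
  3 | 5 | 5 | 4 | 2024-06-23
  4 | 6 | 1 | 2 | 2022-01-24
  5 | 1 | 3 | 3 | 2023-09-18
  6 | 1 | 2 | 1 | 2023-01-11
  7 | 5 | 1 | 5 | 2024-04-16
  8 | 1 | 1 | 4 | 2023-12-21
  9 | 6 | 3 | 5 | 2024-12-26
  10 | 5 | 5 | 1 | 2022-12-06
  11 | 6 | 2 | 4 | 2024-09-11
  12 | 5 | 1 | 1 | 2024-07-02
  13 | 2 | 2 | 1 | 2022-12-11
SELECT p.name, SUM(c.quantity) AS sum_quantity FROM orders c JOIN customers p ON c.customer_id = p.id GROUP BY p.id, p.name HAVING COUNT(*) >= 3

Execution result:
name | sum_quantity
Eve Martinez | 8
Carol Williams | 11
Bob Jones | 11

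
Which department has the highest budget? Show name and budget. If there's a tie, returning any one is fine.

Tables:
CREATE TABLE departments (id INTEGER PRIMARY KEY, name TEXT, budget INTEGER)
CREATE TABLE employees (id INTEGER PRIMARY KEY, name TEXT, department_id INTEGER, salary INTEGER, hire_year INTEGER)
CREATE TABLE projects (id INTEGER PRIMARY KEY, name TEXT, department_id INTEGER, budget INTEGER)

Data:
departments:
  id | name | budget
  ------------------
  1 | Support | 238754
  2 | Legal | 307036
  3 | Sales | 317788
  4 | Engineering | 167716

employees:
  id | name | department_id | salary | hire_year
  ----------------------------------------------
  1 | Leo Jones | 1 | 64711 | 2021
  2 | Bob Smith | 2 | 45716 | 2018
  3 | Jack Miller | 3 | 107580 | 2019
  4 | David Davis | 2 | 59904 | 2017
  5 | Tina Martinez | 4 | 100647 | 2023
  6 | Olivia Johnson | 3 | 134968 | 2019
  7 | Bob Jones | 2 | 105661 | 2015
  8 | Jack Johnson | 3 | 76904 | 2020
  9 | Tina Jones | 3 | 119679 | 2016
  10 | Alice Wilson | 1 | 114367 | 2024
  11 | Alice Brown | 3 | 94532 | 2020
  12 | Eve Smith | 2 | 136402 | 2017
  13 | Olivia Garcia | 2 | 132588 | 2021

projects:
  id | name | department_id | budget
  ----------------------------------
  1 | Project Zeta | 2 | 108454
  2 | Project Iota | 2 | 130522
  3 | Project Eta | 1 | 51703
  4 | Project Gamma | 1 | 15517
SELECT name, budget FROM departments ORDER BY budget DESC LIMIT 1

Execution result:
name | budget
Sales | 317788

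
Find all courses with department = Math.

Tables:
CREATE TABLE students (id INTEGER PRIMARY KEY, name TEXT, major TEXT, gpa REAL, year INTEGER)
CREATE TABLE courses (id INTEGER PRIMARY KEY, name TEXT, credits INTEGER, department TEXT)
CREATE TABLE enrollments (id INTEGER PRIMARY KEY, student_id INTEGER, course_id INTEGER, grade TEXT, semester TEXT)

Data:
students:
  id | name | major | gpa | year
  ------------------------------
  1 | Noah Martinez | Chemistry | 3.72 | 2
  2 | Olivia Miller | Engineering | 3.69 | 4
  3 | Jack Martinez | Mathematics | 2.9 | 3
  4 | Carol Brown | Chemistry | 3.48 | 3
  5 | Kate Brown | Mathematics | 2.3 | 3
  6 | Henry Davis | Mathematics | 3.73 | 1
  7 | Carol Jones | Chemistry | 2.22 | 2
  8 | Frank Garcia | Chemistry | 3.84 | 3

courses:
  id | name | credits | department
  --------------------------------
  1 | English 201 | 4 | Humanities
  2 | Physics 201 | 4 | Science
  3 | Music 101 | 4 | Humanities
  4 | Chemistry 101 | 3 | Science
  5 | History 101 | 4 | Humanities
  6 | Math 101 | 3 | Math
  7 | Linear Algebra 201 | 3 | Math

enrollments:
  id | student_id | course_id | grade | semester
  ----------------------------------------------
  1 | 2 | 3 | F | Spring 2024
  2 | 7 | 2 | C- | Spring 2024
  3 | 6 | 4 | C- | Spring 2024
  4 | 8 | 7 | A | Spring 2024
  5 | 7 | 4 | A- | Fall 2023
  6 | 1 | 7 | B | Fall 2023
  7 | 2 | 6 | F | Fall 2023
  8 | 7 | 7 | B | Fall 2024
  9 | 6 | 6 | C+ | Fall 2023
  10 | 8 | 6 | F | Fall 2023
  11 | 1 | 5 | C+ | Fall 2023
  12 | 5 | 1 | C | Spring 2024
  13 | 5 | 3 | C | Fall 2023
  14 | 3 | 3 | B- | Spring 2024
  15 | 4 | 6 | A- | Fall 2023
SELECT name, department FROM courses WHERE department = 'Math'

Execution result:
name | department
Math 101 | Math
Linear Algebra 201 | Math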